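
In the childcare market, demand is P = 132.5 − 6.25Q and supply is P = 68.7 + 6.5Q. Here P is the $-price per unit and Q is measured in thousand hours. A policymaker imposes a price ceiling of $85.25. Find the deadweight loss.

$38.51 thousand

Competitive equilibrium: 132.5 − 6.25Q = 68.7 + 6.5Q → Q* = 5.0039, P* = 101.2255.
At the ceiling P = 85.25, quantity supplied = (85.25 − 68.7)/6.5 = 2.5462.
Willingness to pay at Q' = 2.5462: 132.5 − 6.25·2.5462 = 116.5863.
ΔQ = 5.0039 − 2.5462 = 2.4577; wedge = 116.5863 − 85.25 = 31.3363.
DWL = ½ × 2.4577 × 31.3363 = $38.51 thousand.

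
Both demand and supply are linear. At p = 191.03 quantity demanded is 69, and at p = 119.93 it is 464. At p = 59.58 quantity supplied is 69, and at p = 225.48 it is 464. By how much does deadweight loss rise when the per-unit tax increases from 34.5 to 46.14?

782.208

Demand slope = (119.93 − 191.03)/(464 − 69) = −0.18, so p = 203.45 − 0.18q.
Supply slope = (225.48 − 59.58)/(464 − 69) = 0.42, so p = 30.6 + 0.42q.
Competitive equilibrium: 203.45 − 0.18q = 30.6 + 0.42q → q* = 288.0833, p* = 151.595.
For a per-unit tax t: Δq = t/0.6, so DWL = ½·t·(t/0.6) = t²/1.2.
At t = 34.5: DWL = 991.875. At t = 46.14: DWL = 1774.083.
Increase = 1774.083 − 991.875 = 782.208.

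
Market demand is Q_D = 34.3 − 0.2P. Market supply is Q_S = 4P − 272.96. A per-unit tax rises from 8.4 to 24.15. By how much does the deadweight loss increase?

48.825

In inverse form: demand P = 171.5 − 5Q, supply P = 68.24 + 0.25Q.
Competitive equilibrium: 171.5 − 5Q = 68.24 + 0.25Q → Q* = 19.6686, P* = 73.1571.
For a per-unit tax t: ΔQ = t/5.25, so DWL = ½·t·(t/5.25) = t²/10.5.
At t = 8.4: DWL = 6.72. At t = 24.15: DWL = 55.545.
Increase = 55.545 − 6.72 = 48.825.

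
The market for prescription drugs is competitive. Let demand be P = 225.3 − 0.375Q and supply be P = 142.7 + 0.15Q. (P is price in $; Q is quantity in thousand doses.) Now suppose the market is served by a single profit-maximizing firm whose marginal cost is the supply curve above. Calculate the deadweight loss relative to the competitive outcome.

Competitive equilibrium: 225.3 − 0.375Q = 142.7 + 0.15Q → Q* = 157.3333, P* = 166.3.
Marginal revenue: MR = 225.3 − 0.75Q. Set MR = MC: 225.3 − 0.75Q = 142.7 + 0.15Q → Q_m = 91.7778.
Price P_m = 225.3 − 0.375·91.7778 = 190.8833; MC(Q_m) = 142.7 + 0.15·91.7778 = 156.4667.
Competitive Q* = 157.3333, so ΔQ = 65.5555; wedge = 190.8833 − 156.4667 = 34.4166.
DWL = ½ × 65.5555 × 34.4166 = $1128.10 thousand.

$1128.10 thousand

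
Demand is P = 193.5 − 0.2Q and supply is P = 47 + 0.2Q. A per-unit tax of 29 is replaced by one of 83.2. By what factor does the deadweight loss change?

8.231

Competitive equilibrium: 193.5 − 0.2Q = 47 + 0.2Q → Q* = 366.25, P* = 120.25.
For a per-unit tax t: ΔQ = t/0.4, so DWL = ½·t·(t/0.4) = t²/0.8.
At t = 29: DWL = 1051.25. At t = 83.2: DWL = 8652.8.
Ratio = (83.2/29)² = 8.231.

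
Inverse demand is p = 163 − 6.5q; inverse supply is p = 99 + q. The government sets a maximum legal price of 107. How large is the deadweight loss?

Competitive equilibrium: 163 − 6.5q = 99 + q → q* = 8.5333, p* = 107.5333.
At the ceiling p = 107, quantity supplied = (107 − 99)/1 = 8.
Willingness to pay at q' = 8: 163 − 6.5·8 = 111.
Δq = 8.5333 − 8 = 0.5333; wedge = 111 − 107 = 4.
The triangle = ½ × 0.5333 × 4 = 1.07.

1.07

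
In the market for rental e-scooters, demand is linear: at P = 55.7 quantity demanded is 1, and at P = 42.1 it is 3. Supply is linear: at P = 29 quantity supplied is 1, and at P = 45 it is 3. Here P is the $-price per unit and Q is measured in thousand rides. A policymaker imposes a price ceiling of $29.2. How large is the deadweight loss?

Demand slope = (42.1 − 55.7)/(3 − 1) = −6.8, so P = 62.5 − 6.8Q.
Supply slope = (45 − 29)/(3 − 1) = 8, so P = 21 + 8Q.
Competitive equilibrium: 62.5 − 6.8Q = 21 + 8Q → Q* = 2.8041, P* = 43.4324.
At the ceiling P = 29.2, quantity supplied = (29.2 − 21)/8 = 1.025.
Willingness to pay at Q' = 1.025: 62.5 − 6.8·1.025 = 55.53.
ΔQ = 2.8041 − 1.025 = 1.7791; wedge = 55.53 − 29.2 = 26.33.
Welfare loss = ½ × 1.7791 × 26.33 = $23.42 thousand.

$23.42 thousand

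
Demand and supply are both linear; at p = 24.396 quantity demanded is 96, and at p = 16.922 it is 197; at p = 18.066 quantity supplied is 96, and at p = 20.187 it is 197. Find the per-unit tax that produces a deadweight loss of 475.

9.5

Demand slope = (16.922 − 24.396)/(197 − 96) = −0.074, so p = 31.5 − 0.074q.
Supply slope = (20.187 − 18.066)/(197 − 96) = 0.021, so p = 16.05 + 0.021q.
Competitive equilibrium: 31.5 − 0.074q = 16.05 + 0.021q → q* = 162.6316, p* = 19.4653.
A tax t gives Δq = t/0.095 and wedge t, so DWL = t²/0.19.
t²/0.19 = 475 → t² = 90.25 → t = 9.5.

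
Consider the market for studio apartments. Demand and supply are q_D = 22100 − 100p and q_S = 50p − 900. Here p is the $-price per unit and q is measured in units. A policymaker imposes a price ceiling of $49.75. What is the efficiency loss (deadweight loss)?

$402356.51

In inverse form: demand p = 221 − 0.01q, supply p = 18 + 0.02q.
Competitive equilibrium: 221 − 0.01q = 18 + 0.02q → q* = 6766.6667, p* = 153.3333.
At the ceiling p = 49.75, quantity supplied = (49.75 − 18)/0.02 = 1587.5.
Willingness to pay at q' = 1587.5: 221 − 0.01·1587.5 = 205.125.
Δq = 6766.6667 − 1587.5 = 5179.1667; wedge = 205.125 − 49.75 = 155.375.
DWL = ½ × 5179.1667 × 155.375 = $402356.51.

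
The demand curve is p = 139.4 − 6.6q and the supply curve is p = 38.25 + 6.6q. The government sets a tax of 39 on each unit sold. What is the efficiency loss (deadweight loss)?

57.61

Competitive equilibrium: 139.4 − 6.6q = 38.25 + 6.6q → q* = 7.6629, p* = 88.825.
With the tax, the buyer price exceeds the seller price by 39: (139.4 − 6.6q) − (38.25 + 6.6q) = 39 → q' = 4.7083.
Δq = 7.6629 − 4.7083 = 2.9546; the wedge equals the tax, 39.
The triangle = ½ × 2.9546 × 39 = 57.61.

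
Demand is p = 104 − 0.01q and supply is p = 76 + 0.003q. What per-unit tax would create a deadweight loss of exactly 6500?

13

Competitive equilibrium: 104 − 0.01q = 76 + 0.003q → q* = 2153.8462, p* = 82.4615.
A tax t gives Δq = t/0.013 and wedge t, so DWL = t²/0.026.
t²/0.026 = 6500 → t² = 169 → t = 13.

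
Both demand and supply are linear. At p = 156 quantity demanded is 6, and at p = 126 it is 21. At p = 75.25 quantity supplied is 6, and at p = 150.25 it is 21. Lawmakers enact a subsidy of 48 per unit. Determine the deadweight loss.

164.57

Demand slope = (126 − 156)/(21 − 6) = −2, so p = 168 − 2q.
Supply slope = (150.25 − 75.25)/(21 − 6) = 5, so p = 45.25 + 5q.
Competitive equilibrium: 168 − 2q = 45.25 + 5q → q* = 17.5357, p* = 132.9286.
The subsidy lowers effective supply by 48: p = 5q − 2.75.
New quantity: 168 − 2q = 5q − 2.75 → q' = 24.3929.
Overproduction Δq = 24.3929 − 17.5357 = 6.8572; wedge = subsidy = 48.
Welfare loss = ½ × 6.8572 × 48 = 164.57.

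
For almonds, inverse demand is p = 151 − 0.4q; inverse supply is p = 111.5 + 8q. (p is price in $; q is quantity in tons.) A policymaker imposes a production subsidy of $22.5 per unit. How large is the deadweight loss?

$30.13

Competitive equilibrium: 151 − 0.4q = 111.5 + 8q → q* = 4.7024, p* = 149.119.
The subsidy lowers effective supply by 22.5: p = 89 + 8q.
New quantity: 151 − 0.4q = 89 + 8q → q' = 7.381.
Overproduction Δq = 7.381 − 4.7024 = 2.6786; wedge = subsidy = 22.5.
Welfare loss = ½ × 2.6786 × 22.5 = $30.13.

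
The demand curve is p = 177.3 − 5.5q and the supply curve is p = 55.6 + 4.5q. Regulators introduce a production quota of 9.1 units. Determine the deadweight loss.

47.12

Competitive equilibrium: 177.3 − 5.5q = 55.6 + 4.5q → q* = 12.17, p* = 110.365.
At q = 9.1: demand price = 177.3 − 5.5·9.1 = 127.25; supply price = 55.6 + 4.5·9.1 = 96.55.
Δq = 12.17 − 9.1 = 3.07; wedge = 127.25 − 96.55 = 30.7.
The triangle = ½ × 3.07 × 30.7 = 47.12.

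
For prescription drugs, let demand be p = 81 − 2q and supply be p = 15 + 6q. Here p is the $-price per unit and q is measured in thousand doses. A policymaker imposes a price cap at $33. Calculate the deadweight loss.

Competitive equilibrium: 81 − 2q = 15 + 6q → q* = 8.25, p* = 64.5.
At the ceiling p = 33, quantity supplied = (33 − 15)/6 = 3.
Willingness to pay at q' = 3: 81 − 2·3 = 75.
Δq = 8.25 − 3 = 5.25; wedge = 75 − 33 = 42.
DWL = ½ × 5.25 × 42 = $110.25 thousand.

$110.25 thousand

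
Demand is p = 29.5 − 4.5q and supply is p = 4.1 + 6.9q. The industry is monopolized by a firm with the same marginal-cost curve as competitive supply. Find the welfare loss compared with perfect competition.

Competitive equilibrium: 29.5 − 4.5q = 4.1 + 6.9q → q* = 2.2281, p* = 19.4737.
Marginal revenue: MR = 29.5 − 9q. Set MR = MC: 29.5 − 9q = 4.1 + 6.9q → q_m = 1.5975.
Price p_m = 29.5 − 4.5·1.5975 = 22.3113; MC(q_m) = 4.1 + 6.9·1.5975 = 15.1228.
Competitive q* = 2.2281, so Δq = 0.6306; wedge = 22.3113 − 15.1228 = 7.1885.
Welfare loss = ½ × 0.6306 × 7.1885 = 2.27.

2.27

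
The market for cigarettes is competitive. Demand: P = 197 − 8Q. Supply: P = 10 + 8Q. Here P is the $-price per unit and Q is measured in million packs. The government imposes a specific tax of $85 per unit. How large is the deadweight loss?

Competitive equilibrium: 197 − 8Q = 10 + 8Q → Q* = 11.6875, P* = 103.5.
With the tax, the buyer price exceeds the seller price by 85: (197 − 8Q) − (10 + 8Q) = 85 → Q' = 6.375.
ΔQ = 11.6875 − 6.375 = 5.3125; the wedge equals the tax, 85.
Welfare loss = ½ × 5.3125 × 85 = $225.78 million.

$225.78 million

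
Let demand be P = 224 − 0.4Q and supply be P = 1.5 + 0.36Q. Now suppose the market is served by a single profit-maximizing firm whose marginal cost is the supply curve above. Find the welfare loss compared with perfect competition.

Competitive equilibrium: 224 − 0.4Q = 1.5 + 0.36Q → Q* = 292.76316, P* = 106.89474.
Marginal revenue: MR = 224 − 0.8Q. Set MR = MC: 224 − 0.8Q = 1.5 + 0.36Q → Q_m = 191.81034.
Price P_m = 224 − 0.4·191.81034 = 147.27586; MC(Q_m) = 1.5 + 0.36·191.81034 = 70.55172.
Competitive Q* = 292.76316, so ΔQ = 100.95282; wedge = 147.27586 − 70.55172 = 76.72414.
Welfare loss = ½ × 100.95282 × 76.72414 = 3872.76.

3872.76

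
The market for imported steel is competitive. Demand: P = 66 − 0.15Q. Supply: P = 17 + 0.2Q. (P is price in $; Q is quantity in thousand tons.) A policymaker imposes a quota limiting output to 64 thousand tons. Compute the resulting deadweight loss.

Competitive equilibrium: 66 − 0.15Q = 17 + 0.2Q → Q* = 140, P* = 45.
At Q = 64: demand price = 66 − 0.15·64 = 56.4; supply price = 17 + 0.2·64 = 29.8.
ΔQ = 140 − 64 = 76; wedge = 56.4 − 29.8 = 26.6.
Deadweight loss = ½ × 76 × 26.6 = $1010.80 thousand.

$1010.80 thousand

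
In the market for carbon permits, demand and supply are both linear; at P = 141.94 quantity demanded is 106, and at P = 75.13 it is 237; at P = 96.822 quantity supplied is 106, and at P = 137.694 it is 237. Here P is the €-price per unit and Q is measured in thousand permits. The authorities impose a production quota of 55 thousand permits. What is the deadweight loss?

€4608.25 thousand

Demand slope = (75.13 − 141.94)/(237 − 106) = −0.51, so P = 196 − 0.51Q.
Supply slope = (137.694 − 96.822)/(237 − 106) = 0.312, so P = 63.75 + 0.312Q.
Competitive equilibrium: 196 − 0.51Q = 63.75 + 0.312Q → Q* = 160.8881, P* = 113.9471.
At Q = 55: demand price = 196 − 0.51·55 = 167.95; supply price = 63.75 + 0.312·55 = 80.91.
ΔQ = 160.8881 − 55 = 105.8881; wedge = 167.95 − 80.91 = 87.04.
Deadweight loss = ½ × 105.8881 × 87.04 = €4608.25 thousand.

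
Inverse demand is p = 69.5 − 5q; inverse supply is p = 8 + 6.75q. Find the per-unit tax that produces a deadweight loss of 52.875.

35.25

Competitive equilibrium: 69.5 − 5q = 8 + 6.75q → q* = 5.234, p* = 43.3298.
A tax t gives Δq = t/11.75 and wedge t, so DWL = t²/23.5.
t²/23.5 = 52.875 → t² = 1242.5625 → t = 35.25.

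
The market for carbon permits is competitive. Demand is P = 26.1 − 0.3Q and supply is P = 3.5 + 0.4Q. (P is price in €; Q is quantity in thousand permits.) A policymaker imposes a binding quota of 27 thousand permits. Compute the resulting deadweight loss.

Competitive equilibrium: 26.1 − 0.3Q = 3.5 + 0.4Q → Q* = 32.2857, P* = 16.4143.
At Q = 27: demand price = 26.1 − 0.3·27 = 18; supply price = 3.5 + 0.4·27 = 14.3.
ΔQ = 32.2857 − 27 = 5.2857; wedge = 18 − 14.3 = 3.7.
Welfare loss = ½ × 5.2857 × 3.7 = €9.78 thousand.

€9.78 thousand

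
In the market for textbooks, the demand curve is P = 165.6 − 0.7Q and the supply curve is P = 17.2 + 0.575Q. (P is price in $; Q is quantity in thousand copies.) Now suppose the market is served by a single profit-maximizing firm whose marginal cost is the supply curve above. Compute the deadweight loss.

Competitive equilibrium: 165.6 − 0.7Q = 17.2 + 0.575Q → Q* = 116.3922, P* = 84.1255.
Marginal revenue: MR = 165.6 − 1.4Q. Set MR = MC: 165.6 − 1.4Q = 17.2 + 0.575Q → Q_m = 75.1392.
Price P_m = 165.6 − 0.7·75.1392 = 113.0026; MC(Q_m) = 17.2 + 0.575·75.1392 = 60.405.
Competitive Q* = 116.3922, so ΔQ = 41.253; wedge = 113.0026 − 60.405 = 52.5976.
The triangle = ½ × 41.253 × 52.5976 = $1084.90 thousand.

$1084.90 thousand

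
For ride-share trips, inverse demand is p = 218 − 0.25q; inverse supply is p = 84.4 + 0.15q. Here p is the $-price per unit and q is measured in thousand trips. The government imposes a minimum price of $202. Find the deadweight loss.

$14580 thousand

Competitive equilibrium: 218 − 0.25q = 84.4 + 0.15q → q* = 334, p* = 134.5.
At the floor p = 202, quantity demanded = (218 − 202)/0.25 = 64.
Sellers' marginal cost at q' = 64: 84.4 + 0.15·64 = 94.
Δq = 334 − 64 = 270; wedge = 202 − 94 = 108.
Welfare loss = ½ × 270 × 108 = $14580 thousand.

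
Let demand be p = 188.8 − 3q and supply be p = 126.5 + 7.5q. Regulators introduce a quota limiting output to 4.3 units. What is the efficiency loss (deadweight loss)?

Competitive equilibrium: 188.8 − 3q = 126.5 + 7.5q → q* = 5.9333, p* = 171.
At q = 4.3: demand price = 188.8 − 3·4.3 = 175.9; supply price = 126.5 + 7.5·4.3 = 158.75.
Δq = 5.9333 − 4.3 = 1.6333; wedge = 175.9 − 158.75 = 17.15.
DWL = ½ × 1.6333 × 17.15 = 14.01.

14.01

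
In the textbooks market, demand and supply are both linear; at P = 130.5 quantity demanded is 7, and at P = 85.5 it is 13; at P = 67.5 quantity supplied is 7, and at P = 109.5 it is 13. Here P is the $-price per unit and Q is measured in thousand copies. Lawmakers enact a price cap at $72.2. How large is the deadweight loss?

Demand slope = (85.5 − 130.5)/(13 − 7) = −7.5, so P = 183 − 7.5Q.
Supply slope = (109.5 − 67.5)/(13 − 7) = 7, so P = 18.5 + 7Q.
Competitive equilibrium: 183 − 7.5Q = 18.5 + 7Q → Q* = 11.3448, P* = 97.9138.
At the ceiling P = 72.2, quantity supplied = (72.2 − 18.5)/7 = 7.6714.
Willingness to pay at Q' = 7.6714: 183 − 7.5·7.6714 = 125.4645.
ΔQ = 11.3448 − 7.6714 = 3.6734; wedge = 125.4645 − 72.2 = 53.2645.
Welfare loss = ½ × 3.6734 × 53.2645 = $97.83 thousand.

$97.83 thousand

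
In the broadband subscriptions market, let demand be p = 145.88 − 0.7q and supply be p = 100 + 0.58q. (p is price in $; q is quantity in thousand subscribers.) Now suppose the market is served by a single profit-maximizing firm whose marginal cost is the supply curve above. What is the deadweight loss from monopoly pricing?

$102.77 thousand

Competitive equilibrium: 145.88 − 0.7q = 100 + 0.58q → q* = 35.8438, p* = 120.7894.
Marginal revenue: MR = 145.88 − 1.4q. Set MR = MC: 145.88 − 1.4q = 100 + 0.58q → q_m = 23.1717.
Price p_m = 145.88 − 0.7·23.1717 = 129.6598; MC(q_m) = 100 + 0.58·23.1717 = 113.4396.
Competitive q* = 35.8438, so Δq = 12.6721; wedge = 129.6598 − 113.4396 = 16.2202.
Welfare loss = ½ × 12.6721 × 16.2202 = $102.77 thousand.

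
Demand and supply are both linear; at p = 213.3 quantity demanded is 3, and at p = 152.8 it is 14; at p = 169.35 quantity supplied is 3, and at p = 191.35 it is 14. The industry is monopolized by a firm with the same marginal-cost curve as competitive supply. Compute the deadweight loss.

52.69

Demand slope = (152.8 − 213.3)/(14 − 3) = −5.5, so p = 229.8 − 5.5q.
Supply slope = (191.35 − 169.35)/(14 − 3) = 2, so p = 163.35 + 2q.
Competitive equilibrium: 229.8 − 5.5q = 163.35 + 2q → q* = 8.86, p* = 181.07.
Marginal revenue: MR = 229.8 − 11q. Set MR = MC: 229.8 − 11q = 163.35 + 2q → q_m = 5.1115.
Price p_m = 229.8 − 5.5·5.1115 = 201.6868; MC(q_m) = 163.35 + 2·5.1115 = 173.573.
Competitive q* = 8.86, so Δq = 3.7485; wedge = 201.6868 − 173.573 = 28.1138.
DWL = ½ × 3.7485 × 28.1138 = 52.69.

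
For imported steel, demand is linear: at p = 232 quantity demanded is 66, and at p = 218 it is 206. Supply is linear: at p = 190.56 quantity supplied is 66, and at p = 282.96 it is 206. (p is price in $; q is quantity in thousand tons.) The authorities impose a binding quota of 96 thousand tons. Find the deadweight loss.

Demand slope = (218 − 232)/(206 − 66) = −0.1, so p = 238.6 − 0.1q.
Supply slope = (282.96 − 190.56)/(206 − 66) = 0.66, so p = 147 + 0.66q.
Competitive equilibrium: 238.6 − 0.1q = 147 + 0.66q → q* = 120.5263, p* = 226.5474.
At q = 96: demand price = 238.6 − 0.1·96 = 229; supply price = 147 + 0.66·96 = 210.36.
Δq = 120.5263 − 96 = 24.5263; wedge = 229 − 210.36 = 18.64.
Welfare loss = ½ × 24.5263 × 18.64 = $228.59 thousand.

$228.59 thousand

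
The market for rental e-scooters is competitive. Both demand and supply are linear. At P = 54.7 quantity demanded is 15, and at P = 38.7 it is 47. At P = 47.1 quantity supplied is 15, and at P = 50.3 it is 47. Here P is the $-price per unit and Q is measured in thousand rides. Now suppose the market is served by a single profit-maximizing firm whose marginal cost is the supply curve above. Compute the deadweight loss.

$47.44 thousand

Demand slope = (38.7 − 54.7)/(47 − 15) = −0.5, so P = 62.2 − 0.5Q.
Supply slope = (50.3 − 47.1)/(47 − 15) = 0.1, so P = 45.6 + 0.1Q.
Competitive equilibrium: 62.2 − 0.5Q = 45.6 + 0.1Q → Q* = 27.66667, P* = 48.36667.
Marginal revenue: MR = 62.2 − Q. Set MR = MC: 62.2 − Q = 45.6 + 0.1Q → Q_m = 15.09091.
Price P_m = 62.2 − 0.5·15.09091 = 54.65455; MC(Q_m) = 45.6 + 0.1·15.09091 = 47.10909.
Competitive Q* = 27.66667, so ΔQ = 12.57576; wedge = 54.65455 − 47.10909 = 7.54546.
Deadweight loss = ½ × 12.57576 × 7.54546 = $47.44 thousand.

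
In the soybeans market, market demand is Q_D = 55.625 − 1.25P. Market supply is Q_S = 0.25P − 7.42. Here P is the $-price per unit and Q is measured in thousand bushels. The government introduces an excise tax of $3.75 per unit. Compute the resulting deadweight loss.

$1.46 thousand

In inverse form: demand P = 44.5 − 0.8Q, supply P = 29.68 + 4Q.
Competitive equilibrium: 44.5 − 0.8Q = 29.68 + 4Q → Q* = 3.0875, P* = 42.03.
With the tax, the buyer price exceeds the seller price by 3.75: (44.5 − 0.8Q) − (29.68 + 4Q) = 3.75 → Q' = 2.3063.
ΔQ = 3.0875 − 2.3063 = 0.7812; the wedge equals the tax, 3.75.
The triangle = ½ × 0.7812 × 3.75 = $1.46 thousand.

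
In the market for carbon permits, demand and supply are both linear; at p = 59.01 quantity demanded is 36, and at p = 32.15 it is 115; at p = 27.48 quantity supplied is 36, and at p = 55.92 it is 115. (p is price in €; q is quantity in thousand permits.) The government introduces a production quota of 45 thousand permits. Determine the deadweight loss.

€454.68 thousand

Demand slope = (32.15 − 59.01)/(115 − 36) = −0.34, so p = 71.25 − 0.34q.
Supply slope = (55.92 − 27.48)/(115 − 36) = 0.36, so p = 14.52 + 0.36q.
Competitive equilibrium: 71.25 − 0.34q = 14.52 + 0.36q → q* = 81.0429, p* = 43.6954.
At q = 45: demand price = 71.25 − 0.34·45 = 55.95; supply price = 14.52 + 0.36·45 = 30.72.
Δq = 81.0429 − 45 = 36.0429; wedge = 55.95 − 30.72 = 25.23.
Welfare loss = ½ × 36.0429 × 25.23 = €454.68 thousand.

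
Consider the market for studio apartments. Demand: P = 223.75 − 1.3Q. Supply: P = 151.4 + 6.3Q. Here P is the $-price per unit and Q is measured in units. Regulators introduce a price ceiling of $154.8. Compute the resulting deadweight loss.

$306.44

Competitive equilibrium: 223.75 − 1.3Q = 151.4 + 6.3Q → Q* = 9.5197, P* = 211.3743.
At the ceiling P = 154.8, quantity supplied = (154.8 − 151.4)/6.3 = 0.5397.
Willingness to pay at Q' = 0.5397: 223.75 − 1.3·0.5397 = 223.0484.
ΔQ = 9.5197 − 0.5397 = 8.98; wedge = 223.0484 − 154.8 = 68.2484.
The triangle = ½ × 8.98 × 68.2484 = $306.44.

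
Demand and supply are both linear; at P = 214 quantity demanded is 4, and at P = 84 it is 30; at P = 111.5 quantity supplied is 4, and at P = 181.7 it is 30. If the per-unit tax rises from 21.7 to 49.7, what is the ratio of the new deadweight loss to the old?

Demand slope = (84 − 214)/(30 − 4) = −5, so P = 234 − 5Q.
Supply slope = (181.7 − 111.5)/(30 − 4) = 2.7, so P = 100.7 + 2.7Q.
Competitive equilibrium: 234 − 5Q = 100.7 + 2.7Q → Q* = 17.3117, P* = 147.4416.
For a per-unit tax t: ΔQ = t/7.7, so DWL = ½·t·(t/7.7) = t²/15.4.
At t = 21.7: DWL = 30.577. At t = 49.7: DWL = 160.395.
Ratio = (49.7/21.7)² = 5.246.

5.246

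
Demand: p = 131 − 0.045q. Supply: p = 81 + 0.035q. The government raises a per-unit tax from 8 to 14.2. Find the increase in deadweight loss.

860.25

Competitive equilibrium: 131 − 0.045q = 81 + 0.035q → q* = 625, p* = 102.875.
For a per-unit tax t: Δq = t/0.08, so DWL = ½·t·(t/0.08) = t²/0.16.
At t = 8: DWL = 400. At t = 14.2: DWL = 1260.25.
Increase = 1260.25 − 400 = 860.25.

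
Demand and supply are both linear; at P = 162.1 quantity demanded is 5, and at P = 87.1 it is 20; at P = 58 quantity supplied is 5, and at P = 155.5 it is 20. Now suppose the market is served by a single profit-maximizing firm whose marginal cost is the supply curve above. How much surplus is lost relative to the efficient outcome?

104.26

Demand slope = (87.1 − 162.1)/(20 − 5) = −5, so P = 187.1 − 5Q.
Supply slope = (155.5 − 58)/(20 − 5) = 6.5, so P = 25.5 + 6.5Q.
Competitive equilibrium: 187.1 − 5Q = 25.5 + 6.5Q → Q* = 14.0522, P* = 116.8391.
Marginal revenue: MR = 187.1 − 10Q. Set MR = MC: 187.1 − 10Q = 25.5 + 6.5Q → Q_m = 9.7939.
Price P_m = 187.1 − 5·9.7939 = 138.1305; MC(Q_m) = 25.5 + 6.5·9.7939 = 89.1604.
Competitive Q* = 14.0522, so ΔQ = 4.2583; wedge = 138.1305 − 89.1604 = 48.9701.
DWL = ½ × 4.2583 × 48.9701 = 104.26.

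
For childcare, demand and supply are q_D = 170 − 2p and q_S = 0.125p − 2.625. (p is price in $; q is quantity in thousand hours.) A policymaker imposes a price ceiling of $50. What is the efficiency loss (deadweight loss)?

In inverse form: demand p = 85 − 0.5q, supply p = 21 + 8q.
Competitive equilibrium: 85 − 0.5q = 21 + 8q → q* = 7.5294, p* = 81.2353.
At the ceiling p = 50, quantity supplied = (50 − 21)/8 = 3.625.
Willingness to pay at q' = 3.625: 85 − 0.5·3.625 = 83.1875.
Δq = 7.5294 − 3.625 = 3.9044; wedge = 83.1875 − 50 = 33.1875.
DWL = ½ × 3.9044 × 33.1875 = $64.79 thousand.

$64.79 thousand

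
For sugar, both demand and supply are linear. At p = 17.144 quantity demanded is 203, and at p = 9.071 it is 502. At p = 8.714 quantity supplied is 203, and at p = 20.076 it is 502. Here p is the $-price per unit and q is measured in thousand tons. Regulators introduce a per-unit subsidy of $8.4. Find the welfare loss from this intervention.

$542.77 thousand

Demand slope = (9.071 − 17.144)/(502 − 203) = −0.027, so p = 22.625 − 0.027q.
Supply slope = (20.076 − 8.714)/(502 − 203) = 0.038, so p = 1 + 0.038q.
Competitive equilibrium: 22.625 − 0.027q = 1 + 0.038q → q* = 332.6923, p* = 13.6423.
The subsidy lowers effective supply by 8.4: p = 0.038q − 7.4.
New quantity: 22.625 − 0.027q = 0.038q − 7.4 → q' = 461.9231.
Overproduction Δq = 461.9231 − 332.6923 = 129.2308; wedge = subsidy = 8.4.
The triangle = ½ × 129.2308 × 8.4 = $542.77 thousand.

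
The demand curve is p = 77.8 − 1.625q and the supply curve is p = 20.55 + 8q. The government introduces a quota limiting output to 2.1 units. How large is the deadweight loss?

Competitive equilibrium: 77.8 − 1.625q = 20.55 + 8q → q* = 5.9481, p* = 68.1344.
At q = 2.1: demand price = 77.8 − 1.625·2.1 = 74.3875; supply price = 20.55 + 8·2.1 = 37.35.
Δq = 5.9481 − 2.1 = 3.8481; wedge = 74.3875 − 37.35 = 37.0375.
DWL = ½ × 3.8481 × 37.0375 = 71.26.

71.26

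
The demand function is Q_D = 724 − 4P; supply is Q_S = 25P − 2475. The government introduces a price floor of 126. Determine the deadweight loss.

In inverse form: demand P = 181 − 0.25Q, supply P = 99 + 0.04Q.
Competitive equilibrium: 181 − 0.25Q = 99 + 0.04Q → Q* = 282.7586, P* = 110.3103.
At the floor P = 126, quantity demanded = (181 − 126)/0.25 = 220.
Sellers' marginal cost at Q' = 220: 99 + 0.04·220 = 107.8.
ΔQ = 282.7586 − 220 = 62.7586; wedge = 126 − 107.8 = 18.2.
Welfare loss = ½ × 62.7586 × 18.2 = 571.10.

571.10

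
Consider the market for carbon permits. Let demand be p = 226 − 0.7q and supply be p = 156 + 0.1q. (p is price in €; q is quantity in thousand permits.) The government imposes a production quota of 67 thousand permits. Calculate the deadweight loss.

Competitive equilibrium: 226 − 0.7q = 156 + 0.1q → q* = 87.5, p* = 164.75.
At q = 67: demand price = 226 − 0.7·67 = 179.1; supply price = 156 + 0.1·67 = 162.7.
Δq = 87.5 − 67 = 20.5; wedge = 179.1 − 162.7 = 16.4.
The triangle = ½ × 20.5 × 16.4 = €168.10 thousand.

€168.10 thousand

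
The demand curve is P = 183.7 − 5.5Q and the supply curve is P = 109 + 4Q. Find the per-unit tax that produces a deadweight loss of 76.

38

Competitive equilibrium: 183.7 − 5.5Q = 109 + 4Q → Q* = 7.8632, P* = 140.4526.
A tax t gives ΔQ = t/9.5 and wedge t, so DWL = t²/19.
t²/19 = 76 → t² = 1444 → t = 38.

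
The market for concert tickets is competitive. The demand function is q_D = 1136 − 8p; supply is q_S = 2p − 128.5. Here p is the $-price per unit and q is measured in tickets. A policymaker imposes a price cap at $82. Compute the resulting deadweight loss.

$2469.75

In inverse form: demand p = 142 − 0.125q, supply p = 64.25 + 0.5q.
Competitive equilibrium: 142 − 0.125q = 64.25 + 0.5q → q* = 124.4, p* = 126.45.
At the ceiling p = 82, quantity supplied = (82 − 64.25)/0.5 = 35.5.
Willingness to pay at q' = 35.5: 142 − 0.125·35.5 = 137.5625.
Δq = 124.4 − 35.5 = 88.9; wedge = 137.5625 − 82 = 55.5625.
Deadweight loss = ½ × 88.9 × 55.5625 = $2469.75.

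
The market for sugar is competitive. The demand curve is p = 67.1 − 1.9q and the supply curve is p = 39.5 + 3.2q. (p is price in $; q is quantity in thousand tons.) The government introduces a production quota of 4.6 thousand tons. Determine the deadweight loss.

$1.68 thousand

Competitive equilibrium: 67.1 − 1.9q = 39.5 + 3.2q → q* = 5.4118, p* = 56.8176.
At q = 4.6: demand price = 67.1 − 1.9·4.6 = 58.36; supply price = 39.5 + 3.2·4.6 = 54.22.
Δq = 5.4118 − 4.6 = 0.8118; wedge = 58.36 − 54.22 = 4.14.
DWL = ½ × 0.8118 × 4.14 = $1.68 thousand.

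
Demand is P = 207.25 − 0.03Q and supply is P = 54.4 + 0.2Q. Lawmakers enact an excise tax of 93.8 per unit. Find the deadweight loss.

Competitive equilibrium: 207.25 − 0.03Q = 54.4 + 0.2Q → Q* = 664.5652, P* = 187.313.
With the tax, the buyer price exceeds the seller price by 93.8: (207.25 − 0.03Q) − (54.4 + 0.2Q) = 93.8 → Q' = 256.7391.
ΔQ = 664.5652 − 256.7391 = 407.8261; the wedge equals the tax, 93.8.
Welfare loss = ½ × 407.8261 × 93.8 = 19127.04.

19127.04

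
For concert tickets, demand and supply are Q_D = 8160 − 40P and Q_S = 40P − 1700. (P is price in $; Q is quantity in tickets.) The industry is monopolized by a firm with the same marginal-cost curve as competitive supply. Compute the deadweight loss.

$28980.28

In inverse form: demand P = 204 − 0.025Q, supply P = 42.5 + 0.025Q.
Competitive equilibrium: 204 − 0.025Q = 42.5 + 0.025Q → Q* = 3230, P* = 123.25.
Marginal revenue: MR = 204 − 0.05Q. Set MR = MC: 204 − 0.05Q = 42.5 + 0.025Q → Q_m = 2153.33333.
Price P_m = 204 − 0.025·2153.33333 = 150.16667; MC(Q_m) = 42.5 + 0.025·2153.33333 = 96.33333.
Competitive Q* = 3230, so ΔQ = 1076.66667; wedge = 150.16667 − 96.33333 = 53.83334.
The triangle = ½ × 1076.66667 × 53.83334 = $28980.28.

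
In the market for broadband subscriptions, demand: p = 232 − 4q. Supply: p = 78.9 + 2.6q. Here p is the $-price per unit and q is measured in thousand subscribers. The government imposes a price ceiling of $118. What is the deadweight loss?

$219.65 thousand

Competitive equilibrium: 232 − 4q = 78.9 + 2.6q → q* = 23.197, p* = 139.2121.
At the ceiling p = 118, quantity supplied = (118 − 78.9)/2.6 = 15.0385.
Willingness to pay at q' = 15.0385: 232 − 4·15.0385 = 171.846.
Δq = 23.197 − 15.0385 = 8.1585; wedge = 171.846 − 118 = 53.846.
DWL = ½ × 8.1585 × 53.846 = $219.65 thousand.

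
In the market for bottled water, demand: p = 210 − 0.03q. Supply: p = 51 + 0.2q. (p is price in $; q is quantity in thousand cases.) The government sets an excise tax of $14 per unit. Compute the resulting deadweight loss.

Competitive equilibrium: 210 − 0.03q = 51 + 0.2q → q* = 691.3043, p* = 189.2609.
With the tax, the buyer price exceeds the seller price by 14: (210 − 0.03q) − (51 + 0.2q) = 14 → q' = 630.4348.
Δq = 691.3043 − 630.4348 = 60.8695; the wedge equals the tax, 14.
Welfare loss = ½ × 60.8695 × 14 = $426.09 thousand.

$426.09 thousand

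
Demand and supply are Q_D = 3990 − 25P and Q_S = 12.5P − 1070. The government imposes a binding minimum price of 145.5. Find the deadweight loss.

In inverse form: demand P = 159.6 − 0.04Q, supply P = 85.6 + 0.08Q.
Competitive equilibrium: 159.6 − 0.04Q = 85.6 + 0.08Q → Q* = 616.6667, P* = 134.9333.
At the floor P = 145.5, quantity demanded = (159.6 − 145.5)/0.04 = 352.5.
Sellers' marginal cost at Q' = 352.5: 85.6 + 0.08·352.5 = 113.8.
ΔQ = 616.6667 − 352.5 = 264.1667; wedge = 145.5 − 113.8 = 31.7.
The triangle = ½ × 264.1667 × 31.7 = 4187.04.

4187.04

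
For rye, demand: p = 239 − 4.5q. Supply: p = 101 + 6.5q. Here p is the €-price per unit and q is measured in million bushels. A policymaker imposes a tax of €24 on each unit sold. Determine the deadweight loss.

Competitive equilibrium: 239 − 4.5q = 101 + 6.5q → q* = 12.5455, p* = 182.5455.
With the tax, the buyer price exceeds the seller price by 24: (239 − 4.5q) − (101 + 6.5q) = 24 → q' = 10.3636.
Δq = 12.5455 − 10.3636 = 2.1819; the wedge equals the tax, 24.
Welfare loss = ½ × 2.1819 × 24 = €26.18 million.

€26.18 million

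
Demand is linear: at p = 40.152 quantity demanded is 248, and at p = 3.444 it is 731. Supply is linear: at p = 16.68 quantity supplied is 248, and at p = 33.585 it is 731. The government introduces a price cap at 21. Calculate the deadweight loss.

Demand slope = (3.444 − 40.152)/(731 − 248) = −0.076, so p = 59 − 0.076q.
Supply slope = (33.585 − 16.68)/(731 − 248) = 0.035, so p = 8 + 0.035q.
Competitive equilibrium: 59 − 0.076q = 8 + 0.035q → q* = 459.4595, p* = 24.0811.
At the ceiling p = 21, quantity supplied = (21 − 8)/0.035 = 371.4286.
Willingness to pay at q' = 371.4286: 59 − 0.076·371.4286 = 30.7714.
Δq = 459.4595 − 371.4286 = 88.0309; wedge = 30.7714 − 21 = 9.7714.
Deadweight loss = ½ × 88.0309 × 9.7714 = 430.09.

430.09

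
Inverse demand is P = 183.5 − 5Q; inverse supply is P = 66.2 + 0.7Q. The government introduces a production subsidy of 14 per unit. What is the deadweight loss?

Competitive equilibrium: 183.5 − 5Q = 66.2 + 0.7Q → Q* = 20.5789, P* = 80.6053.
The subsidy lowers effective supply by 14: P = 52.2 + 0.7Q.
New quantity: 183.5 − 5Q = 52.2 + 0.7Q → Q' = 23.0351.
Overproduction ΔQ = 23.0351 − 20.5789 = 2.4562; wedge = subsidy = 14.
Welfare loss = ½ × 2.4562 × 14 = 17.19.

17.19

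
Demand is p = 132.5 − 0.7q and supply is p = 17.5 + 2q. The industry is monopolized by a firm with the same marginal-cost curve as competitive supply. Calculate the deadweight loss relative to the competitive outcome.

103.81

Competitive equilibrium: 132.5 − 0.7q = 17.5 + 2q → q* = 42.5926, p* = 102.6852.
Marginal revenue: MR = 132.5 − 1.4q. Set MR = MC: 132.5 − 1.4q = 17.5 + 2q → q_m = 33.8235.
Price p_m = 132.5 − 0.7·33.8235 = 108.8236; MC(q_m) = 17.5 + 2·33.8235 = 85.147.
Competitive q* = 42.5926, so Δq = 8.7691; wedge = 108.8236 − 85.147 = 23.6766.
DWL = ½ × 8.7691 × 23.6766 = 103.81.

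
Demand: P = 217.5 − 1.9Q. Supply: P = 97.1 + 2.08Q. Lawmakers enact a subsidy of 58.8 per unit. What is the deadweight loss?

Competitive equilibrium: 217.5 − 1.9Q = 97.1 + 2.08Q → Q* = 30.2513, P* = 160.0226.
The subsidy lowers effective supply by 58.8: P = 38.3 + 2.08Q.
New quantity: 217.5 − 1.9Q = 38.3 + 2.08Q → Q' = 45.0251.
Overproduction ΔQ = 45.0251 − 30.2513 = 14.7738; wedge = subsidy = 58.8.
DWL = ½ × 14.7738 × 58.8 = 434.35.

434.35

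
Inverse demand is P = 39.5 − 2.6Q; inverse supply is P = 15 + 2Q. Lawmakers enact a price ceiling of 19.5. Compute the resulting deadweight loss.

Competitive equilibrium: 39.5 − 2.6Q = 15 + 2Q → Q* = 5.3261, P* = 25.6522.
At the ceiling P = 19.5, quantity supplied = (19.5 − 15)/2 = 2.25.
Willingness to pay at Q' = 2.25: 39.5 − 2.6·2.25 = 33.65.
ΔQ = 5.3261 − 2.25 = 3.0761; wedge = 33.65 − 19.5 = 14.15.
The triangle = ½ × 3.0761 × 14.15 = 21.76.

21.76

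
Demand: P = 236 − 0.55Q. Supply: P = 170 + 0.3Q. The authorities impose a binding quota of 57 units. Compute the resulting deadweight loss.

Competitive equilibrium: 236 − 0.55Q = 170 + 0.3Q → Q* = 77.6471, P* = 193.2941.
At Q = 57: demand price = 236 − 0.55·57 = 204.65; supply price = 170 + 0.3·57 = 187.1.
ΔQ = 77.6471 − 57 = 20.6471; wedge = 204.65 − 187.1 = 17.55.
DWL = ½ × 20.6471 × 17.55 = 181.18.

181.18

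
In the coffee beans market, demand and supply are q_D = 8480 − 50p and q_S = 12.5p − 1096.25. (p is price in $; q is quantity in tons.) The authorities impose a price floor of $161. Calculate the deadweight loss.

$7566.05

In inverse form: demand p = 169.6 − 0.02q, supply p = 87.7 + 0.08q.
Competitive equilibrium: 169.6 − 0.02q = 87.7 + 0.08q → q* = 819, p* = 153.22.
At the floor p = 161, quantity demanded = (169.6 − 161)/0.02 = 430.
Sellers' marginal cost at q' = 430: 87.7 + 0.08·430 = 122.1.
Δq = 819 − 430 = 389; wedge = 161 − 122.1 = 38.9.
DWL = ½ × 389 × 38.9 = $7566.05.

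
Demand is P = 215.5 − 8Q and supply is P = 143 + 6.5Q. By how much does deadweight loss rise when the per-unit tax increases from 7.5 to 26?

Competitive equilibrium: 215.5 − 8Q = 143 + 6.5Q → Q* = 5, P* = 175.5.
For a per-unit tax t: ΔQ = t/14.5, so DWL = ½·t·(t/14.5) = t²/29.
At t = 7.5: DWL = 1.94. At t = 26: DWL = 23.31.
Increase = 23.31 − 1.94 = 21.37.

21.37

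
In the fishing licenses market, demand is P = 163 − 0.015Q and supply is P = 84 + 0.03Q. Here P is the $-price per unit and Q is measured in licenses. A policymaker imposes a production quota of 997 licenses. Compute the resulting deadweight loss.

$12946.65

Competitive equilibrium: 163 − 0.015Q = 84 + 0.03Q → Q* = 1755.5556, P* = 136.6667.
At Q = 997: demand price = 163 − 0.015·997 = 148.045; supply price = 84 + 0.03·997 = 113.91.
ΔQ = 1755.5556 − 997 = 758.5556; wedge = 148.045 − 113.91 = 34.135.
DWL = ½ × 758.5556 × 34.135 = $12946.65.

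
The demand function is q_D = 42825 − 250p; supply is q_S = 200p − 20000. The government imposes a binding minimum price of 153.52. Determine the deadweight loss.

54409.83

In inverse form: demand p = 171.3 − 0.004q, supply p = 100 + 0.005q.
Competitive equilibrium: 171.3 − 0.004q = 100 + 0.005q → q* = 7922.2222, p* = 139.6111.
At the floor p = 153.52, quantity demanded = (171.3 − 153.52)/0.004 = 4445.
Sellers' marginal cost at q' = 4445: 100 + 0.005·4445 = 122.225.
Δq = 7922.2222 − 4445 = 3477.2222; wedge = 153.52 − 122.225 = 31.295.
The triangle = ½ × 3477.2222 × 31.295 = 54409.83.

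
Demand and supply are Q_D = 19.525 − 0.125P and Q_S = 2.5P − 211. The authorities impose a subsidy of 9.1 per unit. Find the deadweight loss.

4.93

In inverse form: demand P = 156.2 − 8Q, supply P = 84.4 + 0.4Q.
Competitive equilibrium: 156.2 − 8Q = 84.4 + 0.4Q → Q* = 8.5476, P* = 87.819.
The subsidy lowers effective supply by 9.1: P = 75.3 + 0.4Q.
New quantity: 156.2 − 8Q = 75.3 + 0.4Q → Q' = 9.631.
Overproduction ΔQ = 9.631 − 8.5476 = 1.0834; wedge = subsidy = 9.1.
DWL = ½ × 1.0834 × 9.1 = 4.93.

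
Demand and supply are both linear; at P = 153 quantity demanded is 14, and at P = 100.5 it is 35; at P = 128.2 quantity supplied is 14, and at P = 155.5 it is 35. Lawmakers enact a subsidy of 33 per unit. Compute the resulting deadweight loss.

143.29

Demand slope = (100.5 − 153)/(35 − 14) = −2.5, so P = 188 − 2.5Q.
Supply slope = (155.5 − 128.2)/(35 − 14) = 1.3, so P = 110 + 1.3Q.
Competitive equilibrium: 188 − 2.5Q = 110 + 1.3Q → Q* = 20.5263, P* = 136.6842.
The subsidy lowers effective supply by 33: P = 77 + 1.3Q.
New quantity: 188 − 2.5Q = 77 + 1.3Q → Q' = 29.2105.
Overproduction ΔQ = 29.2105 − 20.5263 = 8.6842; wedge = subsidy = 33.
The triangle = ½ × 8.6842 × 33 = 143.29.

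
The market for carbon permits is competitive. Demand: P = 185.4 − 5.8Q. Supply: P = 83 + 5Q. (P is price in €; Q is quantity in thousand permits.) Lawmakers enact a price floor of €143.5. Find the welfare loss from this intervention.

€27.52 thousand

Competitive equilibrium: 185.4 − 5.8Q = 83 + 5Q → Q* = 9.4815, P* = 130.4074.
At the floor P = 143.5, quantity demanded = (185.4 − 143.5)/5.8 = 7.2241.
Sellers' marginal cost at Q' = 7.2241: 83 + 5·7.2241 = 119.1205.
ΔQ = 9.4815 − 7.2241 = 2.2574; wedge = 143.5 − 119.1205 = 24.3795.
Deadweight loss = ½ × 2.2574 × 24.3795 = €27.52 thousand.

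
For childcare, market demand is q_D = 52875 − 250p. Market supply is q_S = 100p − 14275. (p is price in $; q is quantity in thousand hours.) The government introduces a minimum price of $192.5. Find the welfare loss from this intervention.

In inverse form: demand p = 211.5 − 0.004q, supply p = 142.75 + 0.01q.
Competitive equilibrium: 211.5 − 0.004q = 142.75 + 0.01q → q* = 4910.7143, p* = 191.8571.
At the floor p = 192.5, quantity demanded = (211.5 − 192.5)/0.004 = 4750.
Sellers' marginal cost at q' = 4750: 142.75 + 0.01·4750 = 190.25.
Δq = 4910.7143 − 4750 = 160.7143; wedge = 192.5 − 190.25 = 2.25.
DWL = ½ × 160.7143 × 2.25 = $180.80 thousand.

$180.80 thousand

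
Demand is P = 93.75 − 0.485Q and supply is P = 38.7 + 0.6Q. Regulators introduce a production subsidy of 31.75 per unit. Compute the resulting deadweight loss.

Competitive equilibrium: 93.75 − 0.485Q = 38.7 + 0.6Q → Q* = 50.73733, P* = 69.1424.
The subsidy lowers effective supply by 31.75: P = 6.95 + 0.6Q.
New quantity: 93.75 − 0.485Q = 6.95 + 0.6Q → Q' = 80.
Overproduction ΔQ = 80 − 50.73733 = 29.26267; wedge = subsidy = 31.75.
Welfare loss = ½ × 29.26267 × 31.75 = 464.54.

464.54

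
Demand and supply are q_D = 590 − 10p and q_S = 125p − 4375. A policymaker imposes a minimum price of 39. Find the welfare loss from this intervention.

26.67

In inverse form: demand p = 59 − 0.1q, supply p = 35 + 0.008q.
Competitive equilibrium: 59 − 0.1q = 35 + 0.008q → q* = 222.2222, p* = 36.7778.
At the floor p = 39, quantity demanded = (59 − 39)/0.1 = 200.
Sellers' marginal cost at q' = 200: 35 + 0.008·200 = 36.6.
Δq = 222.2222 − 200 = 22.2222; wedge = 39 − 36.6 = 2.4.
Welfare loss = ½ × 22.2222 × 2.4 = 26.67.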